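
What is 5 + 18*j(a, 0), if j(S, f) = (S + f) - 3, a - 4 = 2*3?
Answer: 131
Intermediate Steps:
a = 10 (a = 4 + 2*3 = 4 + 6 = 10)
j(S, f) = -3 + S + f
5 + 18*j(a, 0) = 5 + 18*(-3 + 10 + 0) = 5 + 18*7 = 5 + 126 = 131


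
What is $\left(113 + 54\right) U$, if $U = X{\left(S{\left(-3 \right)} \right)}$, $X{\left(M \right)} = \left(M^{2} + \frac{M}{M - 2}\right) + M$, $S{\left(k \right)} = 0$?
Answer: $0$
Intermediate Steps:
$X{\left(M \right)} = M + M^{2} + \frac{M}{-2 + M}$ ($X{\left(M \right)} = \left(M^{2} + \frac{M}{-2 + M}\right) + M = M + M^{2} + \frac{M}{-2 + M}$)
$U = 0$ ($U = \frac{0 \left(-1 + 0^{2} - 0\right)}{-2 + 0} = \frac{0 \left(-1 + 0 + 0\right)}{-2} = 0 \left(- \frac{1}{2}\right) \left(-1\right) = 0$)
$\left(113 + 54\right) U = \left(113 + 54\right) 0 = 167 \cdot 0 = 0$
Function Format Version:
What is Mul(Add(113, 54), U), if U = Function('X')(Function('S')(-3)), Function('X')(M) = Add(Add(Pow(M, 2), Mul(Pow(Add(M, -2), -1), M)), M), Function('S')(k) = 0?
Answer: 0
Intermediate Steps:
Function('X')(M) = Add(M, Pow(M, 2), Mul(M, Pow(Add(-2, M), -1))) (Function('X')(M) = Add(Add(Pow(M, 2), Mul(Pow(Add(-2, M), -1), M)), M) = Add(Add(Pow(M, 2), Mul(M, Pow(Add(-2, M), -1))), M) = Add(M, Pow(M, 2), Mul(M, Pow(Add(-2, M), -1))))
U = 0 (U = Mul(0, Pow(Add(-2, 0), -1), Add(-1, Pow(0, 2), Mul(-1, 0))) = Mul(0, Pow(-2, -1), Add(-1, 0, 0)) = Mul(0, Rational(-1, 2), -1) = 0)
Mul(Add(113, 54), U) = Mul(Add(113, 54), 0) = Mul(167, 0) = 0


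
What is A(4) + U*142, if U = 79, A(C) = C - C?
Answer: 11218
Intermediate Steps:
A(C) = 0
A(4) + U*142 = 0 + 79*142 = 0 + 11218 = 11218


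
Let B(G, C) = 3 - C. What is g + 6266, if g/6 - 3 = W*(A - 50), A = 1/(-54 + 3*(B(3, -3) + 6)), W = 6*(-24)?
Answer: 49532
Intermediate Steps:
W = -144
A = -1/18 (A = 1/(-54 + 3*((3 - 1*(-3)) + 6)) = 1/(-54 + 3*((3 + 3) + 6)) = 1/(-54 + 3*(6 + 6)) = 1/(-54 + 3*12) = 1/(-54 + 36) = 1/(-18) = -1/18 ≈ -0.055556)
g = 43266 (g = 18 + 6*(-144*(-1/18 - 50)) = 18 + 6*(-144*(-901/18)) = 18 + 6*7208 = 18 + 43248 = 43266)
g + 6266 = 43266 + 6266 = 49532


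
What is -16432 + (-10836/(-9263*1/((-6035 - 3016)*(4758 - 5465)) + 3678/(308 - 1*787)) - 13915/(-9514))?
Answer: -3363804798124202547/223961164279222 ≈ -15020.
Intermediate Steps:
-16432 + (-10836/(-9263*1/((-6035 - 3016)*(4758 - 5465)) + 3678/(308 - 1*787)) - 13915/(-9514)) = -16432 + (-10836/(-9263/((-9051*(-707))) + 3678/(308 - 787)) - 13915*(-1/9514)) = -16432 + (-10836/(-9263/6399057 + 3678/(-479)) + 13915/9514) = -16432 + (-10836/(-9263*1/6399057 + 3678*(-1/479)) + 13915/9514) = -16432 + (-10836/(-9263/6399057 - 3678/479) + 13915/9514) = -16432 + (-10836/(-23540168623/3065148303) + 13915/9514) = -16432 + (-10836*(-3065148303/23540168623) + 13915/9514) = -16432 + (33213947011308/23540168623 + 13915/9514) = -16432 + 316325053311973357/223961164279222 = -3363804798124202547/223961164279222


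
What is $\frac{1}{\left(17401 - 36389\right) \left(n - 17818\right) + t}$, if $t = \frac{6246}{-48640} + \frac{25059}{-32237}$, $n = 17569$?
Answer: $\frac{784003840}{3706778853455049} \approx 2.1151 \cdot 10^{-7}$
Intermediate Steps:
$t = - \frac{710111031}{784003840}$ ($t = 6246 \left(- \frac{1}{48640}\right) + 25059 \left(- \frac{1}{32237}\right) = - \frac{3123}{24320} - \frac{25059}{32237} = - \frac{710111031}{784003840} \approx -0.90575$)
$\frac{1}{\left(17401 - 36389\right) \left(n - 17818\right) + t} = \frac{1}{\left(17401 - 36389\right) \left(17569 - 17818\right) - \frac{710111031}{784003840}} = \frac{1}{\left(-18988\right) \left(-249\right) - \frac{710111031}{784003840}} = \frac{1}{4728012 - \frac{710111031}{784003840}} = \frac{1}{\frac{3706778853455049}{784003840}} = \frac{784003840}{3706778853455049}$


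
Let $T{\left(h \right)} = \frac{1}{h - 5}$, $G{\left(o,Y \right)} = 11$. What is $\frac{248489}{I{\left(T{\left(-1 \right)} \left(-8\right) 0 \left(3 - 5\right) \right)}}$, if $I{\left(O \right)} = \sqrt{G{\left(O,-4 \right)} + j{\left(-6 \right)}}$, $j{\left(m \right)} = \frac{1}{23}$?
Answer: $\frac{248489 \sqrt{5842}}{254} \approx 74775.0$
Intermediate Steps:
$j{\left(m \right)} = \frac{1}{23}$
$T{\left(h \right)} = \frac{1}{-5 + h}$
$I{\left(O \right)} = \frac{\sqrt{5842}}{23}$ ($I{\left(O \right)} = \sqrt{11 + \frac{1}{23}} = \sqrt{\frac{254}{23}} = \frac{\sqrt{5842}}{23}$)
$\frac{248489}{I{\left(T{\left(-1 \right)} \left(-8\right) 0 \left(3 - 5\right) \right)}} = \frac{248489}{\frac{1}{23} \sqrt{5842}} = 248489 \frac{\sqrt{5842}}{254} = \frac{248489 \sqrt{5842}}{254}$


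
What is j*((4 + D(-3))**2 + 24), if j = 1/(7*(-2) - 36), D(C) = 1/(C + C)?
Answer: -1393/1800 ≈ -0.77389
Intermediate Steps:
D(C) = 1/(2*C)
j = -1/50 (j = 1/(-14 - 36) = 1/(-50) = -1/50 ≈ -0.020000)
j*((4 + D(-3))**2 + 24) = -((4 + (1/2)/(-3))**2 + 24)/50 = -((4 + (1/2)*(-1/3))**2 + 24)/50 = -((4 - 1/6)**2 + 24)/50 = -((23/6)**2 + 24)/50 = -(529/36 + 24)/50 = -1/50*1393/36 = -1393/1800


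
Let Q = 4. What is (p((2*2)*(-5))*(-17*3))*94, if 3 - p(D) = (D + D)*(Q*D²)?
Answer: -306830382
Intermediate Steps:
p(D) = 3 - 8*D³ (p(D) = 3 - (D + D)*4*D² = 3 - 2*D*4*D² = 3 - 8*D³)
(p((2*2)*(-5))*(-17*3))*94 = ((3 - 8*((2*2)*(-5))³)*(-17*3))*94 = ((3 - 8*(4*(-5))³)*(-51))*94 = ((3 - 8*(-20)³)*(-51))*94 = ((3 - 8*(-8000))*(-51))*94 = ((3 + 64000)*(-51))*94 = (64003*(-51))*94 = -3264153*94 = -306830382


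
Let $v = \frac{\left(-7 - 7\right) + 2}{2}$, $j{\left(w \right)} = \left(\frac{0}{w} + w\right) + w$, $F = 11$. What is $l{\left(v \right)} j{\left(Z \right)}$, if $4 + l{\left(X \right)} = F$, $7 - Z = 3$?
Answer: $56$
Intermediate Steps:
$Z = 4$ ($Z = 7 - 3 = 4$)
$j{\left(w \right)} = 2 w$ ($j{\left(w \right)} = \left(0 + w\right) + w = w + w = 2 w$)
$v = -6$ ($v = \left(-14 + 2\right) \frac{1}{2} = \left(-12\right) \frac{1}{2} = -6$)
$l{\left(X \right)} = 7$ ($l{\left(X \right)} = -4 + 11 = 7$)
$l{\left(v \right)} j{\left(Z \right)} = 7 \cdot 2 \cdot 4 = 7 \cdot 8 = 56$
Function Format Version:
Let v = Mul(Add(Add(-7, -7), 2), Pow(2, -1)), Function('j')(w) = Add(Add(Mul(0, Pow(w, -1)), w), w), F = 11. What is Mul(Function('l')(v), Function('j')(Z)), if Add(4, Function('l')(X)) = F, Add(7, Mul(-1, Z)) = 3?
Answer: 56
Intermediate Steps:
Z = 4 (Z = Add(7, Mul(-1, 3)) = Add(7, -3) = 4)
Function('j')(w) = Mul(2, w) (Function('j')(w) = Add(Add(0, w), w) = Add(w, w) = Mul(2, w))
v = -6 (v = Mul(Add(-14, 2), Rational(1, 2)) = Mul(-12, Rational(1, 2)) = -6)
Function('l')(X) = 7 (Function('l')(X) = Add(-4, 11) = 7)
Mul(Function('l')(v), Function('j')(Z)) = Mul(7, Mul(2, 4)) = Mul(7, 8) = 56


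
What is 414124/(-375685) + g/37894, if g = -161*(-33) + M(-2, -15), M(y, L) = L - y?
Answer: -6850842178/7118103695 ≈ -0.96245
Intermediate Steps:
g = 5300 (g = -161*(-33) + (-15 - 1*(-2)) = 5313 + (-15 + 2) = 5313 - 13 = 5300)
414124/(-375685) + g/37894 = 414124/(-375685) + 5300/37894 = 414124*(-1/375685) + 5300*(1/37894) = -414124/375685 + 2650/18947 = -6850842178/7118103695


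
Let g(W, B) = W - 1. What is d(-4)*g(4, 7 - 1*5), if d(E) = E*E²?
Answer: -192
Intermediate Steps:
d(E) = E³
g(W, B) = -1 + W
d(-4)*g(4, 7 - 1*5) = (-4)³*(-1 + 4) = -64*3 = -192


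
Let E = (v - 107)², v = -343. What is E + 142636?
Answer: 345136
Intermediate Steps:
E = 202500 (E = (-343 - 107)² = (-450)² = 202500)
E + 142636 = 202500 + 142636 = 345136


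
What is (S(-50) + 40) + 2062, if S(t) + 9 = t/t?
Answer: 2094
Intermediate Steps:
S(t) = -8 (S(t) = -9 + t/t = -9 + 1 = -8)
(S(-50) + 40) + 2062 = (-8 + 40) + 2062 = 32 + 2062 = 2094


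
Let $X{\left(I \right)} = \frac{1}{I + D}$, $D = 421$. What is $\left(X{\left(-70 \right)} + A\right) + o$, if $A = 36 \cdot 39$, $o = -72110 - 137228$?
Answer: $- \frac{72984833}{351} \approx -2.0793 \cdot 10^{5}$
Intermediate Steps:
$X{\left(I \right)} = \frac{1}{421 + I}$ ($X{\left(I \right)} = \frac{1}{I + 421} = \frac{1}{421 + I}$)
$o = -209338$ ($o = -72110 - 137228 = -209338$)
$A = 1404$
$\left(X{\left(-70 \right)} + A\right) + o = \left(\frac{1}{421 - 70} + 1404\right) - 209338 = \left(\frac{1}{351} + 1404\right) - 209338 = \frac{492805}{351} - 209338 = - \frac{72984833}{351}$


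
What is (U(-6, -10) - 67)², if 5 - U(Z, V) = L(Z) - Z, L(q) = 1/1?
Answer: 4761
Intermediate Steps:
L(q) = 1
U(Z, V) = 4 + Z (U(Z, V) = 5 - (1 - Z) = 5 + (-1 + Z) = 4 + Z)
(U(-6, -10) - 67)² = ((4 - 6) - 67)² = (-2 - 67)² = (-69)² = 4761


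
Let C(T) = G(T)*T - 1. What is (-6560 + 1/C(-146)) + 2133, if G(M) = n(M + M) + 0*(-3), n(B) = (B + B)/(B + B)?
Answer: -650770/147 ≈ -4427.0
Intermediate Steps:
n(B) = 1 (n(B) = (2*B)/((2*B)) = (2*B)*(1/(2*B)) = 1)
G(M) = 1 (G(M) = 1 + 0*(-3) = 1 + 0 = 1)
C(T) = -1 + T (C(T) = 1*T - 1 = T - 1 = -1 + T)
(-6560 + 1/C(-146)) + 2133 = (-6560 + 1/(-1 - 146)) + 2133 = (-6560 + 1/(-147)) + 2133 = (-6560 - 1/147) + 2133 = -964321/147 + 2133 = -650770/147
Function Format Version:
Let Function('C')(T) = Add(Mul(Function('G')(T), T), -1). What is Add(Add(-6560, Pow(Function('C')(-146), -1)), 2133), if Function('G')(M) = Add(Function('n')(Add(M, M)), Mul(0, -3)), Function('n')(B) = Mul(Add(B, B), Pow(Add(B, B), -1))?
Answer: Rational(-650770, 147) ≈ -4427.0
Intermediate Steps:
Function('n')(B) = 1 (Function('n')(B) = Mul(Mul(2, B), Pow(Mul(2, B), -1)) = Mul(Mul(2, B), Mul(Rational(1, 2), Pow(B, -1))) = 1)
Function('G')(M) = 1 (Function('G')(M) = Add(1, Mul(0, -3)) = Add(1, 0) = 1)
Function('C')(T) = Add(-1, T) (Function('C')(T) = Add(Mul(1, T), -1) = Add(T, -1) = Add(-1, T))
Add(Add(-6560, Pow(Function('C')(-146), -1)), 2133) = Add(Add(-6560, Pow(Add(-1, -146), -1)), 2133) = Add(Add(-6560, Pow(-147, -1)), 2133) = Add(Add(-6560, Rational(-1, 147)), 2133) = Add(Rational(-964321, 147), 2133) = Rational(-650770, 147)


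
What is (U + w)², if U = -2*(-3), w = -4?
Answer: 4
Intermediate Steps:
U = 6
(U + w)² = (6 - 4)² = 2² = 4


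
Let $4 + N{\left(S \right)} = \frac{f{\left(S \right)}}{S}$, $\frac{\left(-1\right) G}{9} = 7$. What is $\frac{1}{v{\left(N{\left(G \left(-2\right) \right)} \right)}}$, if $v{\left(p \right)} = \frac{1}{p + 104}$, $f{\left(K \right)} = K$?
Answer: $101$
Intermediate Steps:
$G = -63$ ($G = \left(-9\right) 7 = -63$)
$N{\left(S \right)} = -3$ ($N{\left(S \right)} = -4 + \frac{S}{S} = -4 + 1 = -3$)
$v{\left(p \right)} = \frac{1}{104 + p}$
$\frac{1}{v{\left(N{\left(G \left(-2\right) \right)} \right)}} = \frac{1}{\frac{1}{104 - 3}} = \frac{1}{\frac{1}{101}} = 101$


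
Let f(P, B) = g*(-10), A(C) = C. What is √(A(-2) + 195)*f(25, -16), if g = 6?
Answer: -60*√193 ≈ -833.55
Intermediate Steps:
f(P, B) = -60 (f(P, B) = 6*(-10) = -60)
√(A(-2) + 195)*f(25, -16) = √(-2 + 195)*(-60) = √193*(-60) = -60*√193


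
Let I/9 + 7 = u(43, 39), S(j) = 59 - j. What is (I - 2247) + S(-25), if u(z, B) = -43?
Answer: -2613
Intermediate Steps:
I = -450 (I = -63 + 9*(-43) = -63 - 387 = -450)
(I - 2247) + S(-25) = (-450 - 2247) + (59 - 1*(-25)) = -2697 + (59 + 25) = -2697 + 84 = -2613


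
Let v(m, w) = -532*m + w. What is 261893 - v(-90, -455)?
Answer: 214468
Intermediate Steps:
v(m, w) = w - 532*m
261893 - v(-90, -455) = 261893 - (-455 - 532*(-90)) = 261893 - (-455 + 47880) = 261893 - 1*47425 = 261893 - 47425 = 214468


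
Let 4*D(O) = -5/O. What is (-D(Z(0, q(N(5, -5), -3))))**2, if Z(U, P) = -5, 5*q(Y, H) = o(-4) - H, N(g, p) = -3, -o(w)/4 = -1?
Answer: 1/16 ≈ 0.062500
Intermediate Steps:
o(w) = 4 (o(w) = -4*(-1) = 4)
q(Y, H) = 4/5 - H/5 (q(Y, H) = (4 - H)/5 = 4/5 - H/5)
D(O) = -5/(4*O) (D(O) = (-5/O)/4 = -5/(4*O))
(-D(Z(0, q(N(5, -5), -3))))**2 = (-(-5)/(4*(-5)))**2 = (-(-5)*(-1)/(4*5))**2 = (-1*1/4)**2 = (-1/4)**2 = 1/16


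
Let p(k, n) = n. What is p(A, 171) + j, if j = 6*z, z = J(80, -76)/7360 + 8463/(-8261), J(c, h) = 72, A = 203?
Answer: 626675427/3800060 ≈ 164.91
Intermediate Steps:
z = -7711611/7600120 (z = 72/7360 + 8463/(-8261) = 72*(1/7360) + 8463*(-1/8261) = 9/920 - 8463/8261 = -7711611/7600120 ≈ -1.0147)
j = -23134833/3800060 (j = 6*(-7711611/7600120) = -23134833/3800060 ≈ -6.0880)
p(A, 171) + j = 171 - 23134833/3800060 = 626675427/3800060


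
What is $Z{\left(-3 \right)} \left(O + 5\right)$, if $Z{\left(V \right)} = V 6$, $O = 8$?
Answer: $-234$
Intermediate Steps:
$Z{\left(V \right)} = 6 V$
$Z{\left(-3 \right)} \left(O + 5\right) = 6 \left(-3\right) \left(8 + 5\right) = \left(-18\right) 13 = -234$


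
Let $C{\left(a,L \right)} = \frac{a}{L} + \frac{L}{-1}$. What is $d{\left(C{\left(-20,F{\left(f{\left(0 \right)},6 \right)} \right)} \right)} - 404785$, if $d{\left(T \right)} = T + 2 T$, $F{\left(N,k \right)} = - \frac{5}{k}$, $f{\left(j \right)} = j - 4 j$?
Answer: $- \frac{809421}{2} \approx -4.0471 \cdot 10^{5}$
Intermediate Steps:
$f{\left(j \right)} = - 3 j$
$C{\left(a,L \right)} = - L + \frac{a}{L}$ ($C{\left(a,L \right)} = \frac{a}{L} + L \left(-1\right) = \frac{a}{L} - L = - L + \frac{a}{L}$)
$d{\left(T \right)} = 3 T$
$d{\left(C{\left(-20,F{\left(f{\left(0 \right)},6 \right)} \right)} \right)} - 404785 = 3 \left(- \frac{-5}{6} - \frac{20}{\left(-5\right) \frac{1}{6}}\right) - 404785 = 3 \left(\left(-1\right) \left(- \frac{5}{6}\right) - \frac{20}{- \frac{5}{6}}\right) - 404785 = 3 \left(\frac{5}{6} - -24\right) - 404785 = 3 \left(\frac{5}{6} + 24\right) - 404785 = 3 \cdot \frac{149}{6} - 404785 = \frac{149}{2} - 404785 = - \frac{809421}{2}$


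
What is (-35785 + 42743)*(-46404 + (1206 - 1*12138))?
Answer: -398943888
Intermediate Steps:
(-35785 + 42743)*(-46404 + (1206 - 1*12138)) = 6958*(-46404 + (1206 - 12138)) = 6958*(-46404 - 10932) = 6958*(-57336) = -398943888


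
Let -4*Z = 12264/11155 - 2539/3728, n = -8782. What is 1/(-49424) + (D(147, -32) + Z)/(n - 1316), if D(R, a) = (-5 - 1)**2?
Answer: -18549289126937/5188702185025920 ≈ -0.0035749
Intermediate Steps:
D(R, a) = 36 (D(R, a) = (-6)**2 = 36)
Z = -17397647/166343360 (Z = -(12264/11155 - 2539/3728)/4 = -1/4*17397647/41585840 = -17397647/166343360 ≈ -0.10459)
1/(-49424) + (D(147, -32) + Z)/(n - 1316) = 1/(-49424) + (36 - 17397647/166343360)/(-8782 - 1316) = -1/49424 + (5970963313/166343360)/(-10098) = -1/49424 + (5970963313/166343360)*(-1/10098) = -1/49424 - 5970963313/1679735249280 = -18549289126937/5188702185025920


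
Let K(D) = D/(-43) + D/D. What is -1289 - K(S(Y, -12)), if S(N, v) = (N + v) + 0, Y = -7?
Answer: -55489/43 ≈ -1290.4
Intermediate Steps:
S(N, v) = N + v
K(D) = 1 - D/43 (K(D) = D*(-1/43) + 1 = -D/43 + 1 = 1 - D/43)
-1289 - K(S(Y, -12)) = -1289 - (1 - (-7 - 12)/43) = -1289 - (1 - 1/43*(-19)) = -1289 - (1 + 19/43) = -1289 - 1*62/43 = -1289 - 62/43 = -55489/43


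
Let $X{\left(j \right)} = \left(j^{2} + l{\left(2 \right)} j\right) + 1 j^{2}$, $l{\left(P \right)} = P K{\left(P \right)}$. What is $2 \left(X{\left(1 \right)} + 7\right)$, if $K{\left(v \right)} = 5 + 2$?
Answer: $46$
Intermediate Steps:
$K{\left(v \right)} = 7$
$l{\left(P \right)} = 7 P$ ($l{\left(P \right)} = P 7 = 7 P$)
$X{\left(j \right)} = 2 j^{2} + 14 j$ ($X{\left(j \right)} = \left(j^{2} + 7 \cdot 2 j\right) + 1 j^{2} = \left(j^{2} + 14 j\right) + j^{2} = 2 j^{2} + 14 j$)
$2 \left(X{\left(1 \right)} + 7\right) = 2 \left(2 \cdot 1 \left(7 + 1\right) + 7\right) = 2 \left(2 \cdot 1 \cdot 8 + 7\right) = 2 \left(16 + 7\right) = 2 \cdot 23 = 46$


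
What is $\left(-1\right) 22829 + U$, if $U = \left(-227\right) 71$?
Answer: $-38946$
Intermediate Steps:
$U = -16117$
$\left(-1\right) 22829 + U = \left(-1\right) 22829 - 16117 = -22829 - 16117 = -38946$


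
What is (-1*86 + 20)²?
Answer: 4356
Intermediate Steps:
(-1*86 + 20)² = (-86 + 20)² = (-66)² = 4356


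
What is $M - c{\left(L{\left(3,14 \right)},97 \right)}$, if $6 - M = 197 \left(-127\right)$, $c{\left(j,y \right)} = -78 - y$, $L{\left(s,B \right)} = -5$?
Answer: $25200$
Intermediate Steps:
$M = 25025$ ($M = 6 - 197 \left(-127\right) = 6 - -25019 = 6 + 25019 = 25025$)
$M - c{\left(L{\left(3,14 \right)},97 \right)} = 25025 - \left(-78 - 97\right) = 25025 - -175 = 25025 + 175 = 25200$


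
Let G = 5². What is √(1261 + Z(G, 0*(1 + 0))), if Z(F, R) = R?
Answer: √1261 ≈ 35.511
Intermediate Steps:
G = 25
√(1261 + Z(G, 0*(1 + 0))) = √(1261 + 0*(1 + 0)) = √(1261 + 0*1) = √(1261 + 0) = √1261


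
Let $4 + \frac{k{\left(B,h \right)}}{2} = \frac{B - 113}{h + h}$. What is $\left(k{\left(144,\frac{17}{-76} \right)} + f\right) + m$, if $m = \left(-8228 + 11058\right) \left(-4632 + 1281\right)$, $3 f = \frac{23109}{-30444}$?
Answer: $- \frac{4908154472239}{517548} \approx -9.4835 \cdot 10^{6}$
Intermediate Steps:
$k{\left(B,h \right)} = -8 + \frac{-113 + B}{h}$ ($k{\left(B,h \right)} = -8 + 2 \frac{B - 113}{h + h} = -8 + 2 \frac{-113 + B}{2 h} = -8 + \frac{-113 + B}{h}$)
$f = - \frac{7703}{30444}$ ($f = \frac{23109 \frac{1}{-30444}}{3} = \frac{23109 \left(- \frac{1}{30444}\right)}{3} = \frac{1}{3} \left(- \frac{7703}{10148}\right) = - \frac{7703}{30444} \approx -0.25302$)
$m = -9483330$ ($m = 2830 \left(-3351\right) = -9483330$)
$\left(k{\left(144,\frac{17}{-76} \right)} + f\right) + m = \left(\frac{-113 + 144 - 8 \frac{17}{-76}}{17 \frac{1}{-76}} - \frac{7703}{30444}\right) - 9483330 = \left(\frac{-113 + 144 - 8 \cdot 17 \left(- \frac{1}{76}\right)}{17 \left(- \frac{1}{76}\right)} - \frac{7703}{30444}\right) - 9483330 = \left(\frac{-113 + 144 - - \frac{34}{19}}{- \frac{17}{76}} - \frac{7703}{30444}\right) - 9483330 = \left(- \frac{76 \left(-113 + 144 + \frac{34}{19}\right)}{17} - \frac{7703}{30444}\right) - 9483330 = \left(\left(- \frac{76}{17}\right) \frac{623}{19} - \frac{7703}{30444}\right) - 9483330 = \left(- \frac{2492}{17} - \frac{7703}{30444}\right) - 9483330 = - \frac{75997399}{517548} - 9483330 = - \frac{4908154472239}{517548}$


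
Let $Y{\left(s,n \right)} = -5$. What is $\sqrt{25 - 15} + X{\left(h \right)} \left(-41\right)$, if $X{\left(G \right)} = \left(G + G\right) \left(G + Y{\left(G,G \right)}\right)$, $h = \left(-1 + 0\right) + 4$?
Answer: $492 + \sqrt{10} \approx 495.16$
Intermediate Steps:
$h = 3$ ($h = -1 + 4 = 3$)
$X{\left(G \right)} = 2 G \left(-5 + G\right)$ ($X{\left(G \right)} = \left(G + G\right) \left(G - 5\right) = 2 G \left(-5 + G\right)$)
$\sqrt{25 - 15} + X{\left(h \right)} \left(-41\right) = \sqrt{25 - 15} + 2 \cdot 3 \left(-5 + 3\right) \left(-41\right) = \sqrt{10} + 2 \cdot 3 \left(-2\right) \left(-41\right) = \sqrt{10} - -492 = \sqrt{10} + 492 = 492 + \sqrt{10}$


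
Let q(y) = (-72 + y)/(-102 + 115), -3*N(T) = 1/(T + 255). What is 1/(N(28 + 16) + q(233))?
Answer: 897/11108 ≈ 0.080753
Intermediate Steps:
N(T) = -1/(3*(255 + T)) (N(T) = -1/(3*(T + 255)) = -1/(3*(255 + T)))
q(y) = -72/13 + y/13 (q(y) = (-72 + y)/13 = (-72 + y)*(1/13) = -72/13 + y/13)
1/(N(28 + 16) + q(233)) = 1/(-1/(765 + 3*(28 + 16)) + (-72/13 + (1/13)*233)) = 1/(-1/(765 + 3*44) + (-72/13 + 233/13)) = 1/(-1/(765 + 132) + 161/13) = 1/(-1/897 + 161/13) = 1/(11108/897) = 897/11108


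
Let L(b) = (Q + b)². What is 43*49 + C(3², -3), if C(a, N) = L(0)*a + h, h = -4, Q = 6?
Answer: 2427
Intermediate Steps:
L(b) = (6 + b)²
C(a, N) = -4 + 36*a (C(a, N) = (6 + 0)²*a - 4 = 6²*a - 4 = 36*a - 4 = -4 + 36*a)
43*49 + C(3², -3) = 43*49 + (-4 + 36*3²) = 2107 + (-4 + 36*9) = 2107 + (-4 + 324) = 2107 + 320 = 2427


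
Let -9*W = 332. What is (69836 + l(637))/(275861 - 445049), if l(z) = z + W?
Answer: -633925/1522692 ≈ -0.41632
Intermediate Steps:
W = -332/9 (W = -⅑*332 = -332/9 ≈ -36.889)
l(z) = -332/9 + z (l(z) = z - 332/9 = -332/9 + z)
(69836 + l(637))/(275861 - 445049) = (69836 + (-332/9 + 637))/(275861 - 445049) = (69836 + 5401/9)/(-169188) = (633925/9)*(-1/169188) = -633925/1522692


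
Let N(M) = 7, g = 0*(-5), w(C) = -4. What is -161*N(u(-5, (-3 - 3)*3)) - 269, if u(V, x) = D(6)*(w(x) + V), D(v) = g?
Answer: -1396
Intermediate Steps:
g = 0
D(v) = 0
u(V, x) = 0 (u(V, x) = 0*(-4 + V) = 0)
-161*N(u(-5, (-3 - 3)*3)) - 269 = -161*7 - 269 = -1127 - 269 = -1396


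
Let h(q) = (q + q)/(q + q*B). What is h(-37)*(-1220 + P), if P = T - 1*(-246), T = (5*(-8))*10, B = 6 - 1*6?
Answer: -2748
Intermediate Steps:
B = 0 (B = 6 - 6 = 0)
T = -400 (T = -40*10 = -400)
P = -154 (P = -400 - 1*(-246) = -400 + 246 = -154)
h(q) = 2 (h(q) = (q + q)/(q + q*0) = (2*q)/(q + 0) = (2*q)/q = 2)
h(-37)*(-1220 + P) = 2*(-1220 - 154) = 2*(-1374) = -2748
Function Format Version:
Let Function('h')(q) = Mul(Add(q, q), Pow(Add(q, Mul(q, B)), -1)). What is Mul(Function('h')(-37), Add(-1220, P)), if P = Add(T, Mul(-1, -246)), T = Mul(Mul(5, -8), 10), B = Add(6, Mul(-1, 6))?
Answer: -2748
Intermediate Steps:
B = 0 (B = Add(6, -6) = 0)
T = -400 (T = Mul(-40, 10) = -400)
P = -154 (P = Add(-400, Mul(-1, -246)) = Add(-400, 246) = -154)
Function('h')(q) = 2 (Function('h')(q) = Mul(Add(q, q), Pow(Add(q, Mul(q, 0)), -1)) = Mul(Mul(2, q), Pow(Add(q, 0), -1)) = Mul(Mul(2, q), Pow(q, -1)) = 2)
Mul(Function('h')(-37), Add(-1220, P)) = Mul(2, Add(-1220, -154)) = Mul(2, -1374) = -2748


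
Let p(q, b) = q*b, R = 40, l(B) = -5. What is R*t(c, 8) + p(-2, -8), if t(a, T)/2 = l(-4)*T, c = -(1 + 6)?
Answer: -3184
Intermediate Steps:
c = -7 (c = -1*7 = -7)
p(q, b) = b*q
t(a, T) = -10*T (t(a, T) = 2*(-5*T) = -10*T)
R*t(c, 8) + p(-2, -8) = 40*(-10*8) - 8*(-2) = 40*(-80) + 16 = -3200 + 16 = -3184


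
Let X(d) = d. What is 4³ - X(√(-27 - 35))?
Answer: 64 - I*√62 ≈ 64.0 - 7.874*I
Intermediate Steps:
4³ - X(√(-27 - 35)) = 4³ - √(-27 - 35) = 64 - √(-62) = 64 - I*√62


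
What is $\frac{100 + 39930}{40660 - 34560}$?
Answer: $\frac{4003}{610} \approx 6.5623$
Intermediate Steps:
$\frac{100 + 39930}{40660 - 34560} = \frac{40030}{6100} = 40030 \cdot \frac{1}{6100} = \frac{4003}{610}$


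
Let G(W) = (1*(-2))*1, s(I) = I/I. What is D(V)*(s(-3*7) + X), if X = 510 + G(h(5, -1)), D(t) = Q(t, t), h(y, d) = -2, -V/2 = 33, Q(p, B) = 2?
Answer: 1018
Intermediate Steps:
V = -66 (V = -2*33 = -66)
D(t) = 2
s(I) = 1
G(W) = -2 (G(W) = -2*1 = -2)
X = 508 (X = 510 - 2 = 508)
D(V)*(s(-3*7) + X) = 2*(1 + 508) = 2*509 = 1018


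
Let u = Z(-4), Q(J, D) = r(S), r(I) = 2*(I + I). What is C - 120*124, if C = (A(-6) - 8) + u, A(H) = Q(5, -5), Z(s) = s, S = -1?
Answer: -14896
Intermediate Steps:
r(I) = 4*I (r(I) = 2*(2*I) = 4*I)
Q(J, D) = -4 (Q(J, D) = 4*(-1) = -4)
u = -4
A(H) = -4
C = -16 (C = (-4 - 8) - 4 = -12 - 4 = -16)
C - 120*124 = -16 - 120*124 = -16 - 14880 = -14896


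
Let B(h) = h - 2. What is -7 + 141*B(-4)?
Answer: -853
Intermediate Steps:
B(h) = -2 + h
-7 + 141*B(-4) = -7 + 141*(-2 - 4) = -7 + 141*(-6) = -7 - 846 = -853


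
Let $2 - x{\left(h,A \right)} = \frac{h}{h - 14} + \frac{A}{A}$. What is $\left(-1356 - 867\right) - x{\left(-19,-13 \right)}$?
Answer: $- \frac{73373}{33} \approx -2223.4$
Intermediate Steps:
$x{\left(h,A \right)} = 1 - \frac{h}{-14 + h}$ ($x{\left(h,A \right)} = 2 - \left(\frac{h}{h - 14} + \frac{A}{A}\right) = 2 - \left(\frac{h}{-14 + h} + 1\right) = 2 - \left(1 + \frac{h}{-14 + h}\right) = 1 - \frac{h}{-14 + h}$)
$\left(-1356 - 867\right) - x{\left(-19,-13 \right)} = \left(-1356 - 867\right) - - \frac{14}{-14 - 19} = \left(-1356 - 867\right) - - \frac{14}{-33} = -2223 - \left(-14\right) \left(- \frac{1}{33}\right) = -2223 - \frac{14}{33} = - \frac{73373}{33}$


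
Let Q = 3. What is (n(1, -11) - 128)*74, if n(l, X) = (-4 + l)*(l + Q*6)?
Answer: -13690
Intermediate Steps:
n(l, X) = (-4 + l)*(18 + l) (n(l, X) = (-4 + l)*(l + 3*6) = (-4 + l)*(l + 18) = (-4 + l)*(18 + l))
(n(1, -11) - 128)*74 = ((-72 + 1**2 + 14*1) - 128)*74 = ((-72 + 1 + 14) - 128)*74 = (-57 - 128)*74 = -185*74 = -13690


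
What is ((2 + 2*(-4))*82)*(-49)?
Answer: 24108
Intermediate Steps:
((2 + 2*(-4))*82)*(-49) = ((2 - 8)*82)*(-49) = -6*82*(-49) = -492*(-49) = 24108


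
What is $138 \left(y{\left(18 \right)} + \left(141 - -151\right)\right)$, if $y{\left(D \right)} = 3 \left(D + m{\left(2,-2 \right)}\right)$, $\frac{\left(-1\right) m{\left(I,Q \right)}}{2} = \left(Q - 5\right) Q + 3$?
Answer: $33672$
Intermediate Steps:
$m{\left(I,Q \right)} = -6 - 2 Q \left(-5 + Q\right)$ ($m{\left(I,Q \right)} = - 2 \left(\left(Q - 5\right) Q + 3\right) = - 2 \left(\left(-5 + Q\right) Q + 3\right) = - 2 \left(Q \left(-5 + Q\right) + 3\right) = - 2 \left(3 + Q \left(-5 + Q\right)\right) = -6 - 2 Q \left(-5 + Q\right)$)
$y{\left(D \right)} = -102 + 3 D$ ($y{\left(D \right)} = 3 \left(D - \left(26 + 8\right)\right) = 3 \left(D - 34\right) = 3 \left(-34 + D\right) = -102 + 3 D$)
$138 \left(y{\left(18 \right)} + \left(141 - -151\right)\right) = 138 \left(\left(-102 + 3 \cdot 18\right) + \left(141 - -151\right)\right) = 138 \left(\left(-102 + 54\right) + \left(141 + 151\right)\right) = 138 \left(-48 + 292\right) = 138 \cdot 244 = 33672$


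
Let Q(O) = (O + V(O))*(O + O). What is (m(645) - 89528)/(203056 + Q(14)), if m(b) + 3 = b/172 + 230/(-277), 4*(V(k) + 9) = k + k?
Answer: -99197113/225358336 ≈ -0.44018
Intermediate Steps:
V(k) = -9 + k/2 (V(k) = -9 + (k + k)/4 = -9 + (2*k)/4 = -9 + k/2)
Q(O) = 2*O*(-9 + 3*O/2) (Q(O) = (O + (-9 + O/2))*(O + O) = (-9 + 3*O/2)*(2*O) = 2*O*(-9 + 3*O/2))
m(b) = -1061/277 + b/172 (m(b) = -3 + (b/172 + 230/(-277)) = -3 + (b*(1/172) + 230*(-1/277)) = -3 + (b/172 - 230/277) = -3 + (-230/277 + b/172) = -1061/277 + b/172)
(m(645) - 89528)/(203056 + Q(14)) = ((-1061/277 + (1/172)*645) - 89528)/(203056 + 3*14*(-6 + 14)) = ((-1061/277 + 15/4) - 89528)/(203056 + 3*14*8) = (-89/1108 - 89528)/(203056 + 336) = -99197113/1108/203392 = -99197113/1108*1/203392 = -99197113/225358336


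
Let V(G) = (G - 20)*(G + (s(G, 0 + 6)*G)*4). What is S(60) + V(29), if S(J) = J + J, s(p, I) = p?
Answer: 30657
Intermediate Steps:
S(J) = 2*J
V(G) = (-20 + G)*(G + 4*G²) (V(G) = (G - 20)*(G + (G*G)*4) = (-20 + G)*(G + G²*4) = (-20 + G)*(G + 4*G²))
S(60) + V(29) = 2*60 + 29*(-20 - 79*29 + 4*29²) = 120 + 29*(-20 - 2291 + 4*841) = 120 + 29*(-20 - 2291 + 3364) = 120 + 29*1053 = 120 + 30537 = 30657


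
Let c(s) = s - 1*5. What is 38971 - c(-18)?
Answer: 38994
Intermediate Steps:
c(s) = -5 + s (c(s) = s - 5 = -5 + s)
38971 - c(-18) = 38971 - (-5 - 18) = 38971 - 1*(-23) = 38971 + 23 = 38994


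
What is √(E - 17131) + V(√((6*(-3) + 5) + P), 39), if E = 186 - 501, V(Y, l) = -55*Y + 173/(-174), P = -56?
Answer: -173/174 + I*√17446 - 55*I*√69 ≈ -0.99425 - 324.78*I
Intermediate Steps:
V(Y, l) = -173/174 - 55*Y (V(Y, l) = -55*Y + 173*(-1/174) = -55*Y - 173/174 = -173/174 - 55*Y)
E = -315
√(E - 17131) + V(√((6*(-3) + 5) + P), 39) = √(-315 - 17131) + (-173/174 - 55*√((6*(-3) + 5) - 56)) = √(-17446) + (-173/174 - 55*√((-18 + 5) - 56)) = I*√17446 + (-173/174 - 55*√(-13 - 56)) = I*√17446 + (-173/174 - 55*I*√69) = -173/174 + I*√17446 - 55*I*√69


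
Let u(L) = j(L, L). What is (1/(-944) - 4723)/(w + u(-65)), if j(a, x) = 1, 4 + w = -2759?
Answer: 4458513/2607328 ≈ 1.7100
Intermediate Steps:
w = -2763 (w = -4 - 2759 = -2763)
u(L) = 1
(1/(-944) - 4723)/(w + u(-65)) = (1/(-944) - 4723)/(-2763 + 1) = (-1/944 - 4723)/(-2762) = -4458513/944*(-1/2762) = 4458513/2607328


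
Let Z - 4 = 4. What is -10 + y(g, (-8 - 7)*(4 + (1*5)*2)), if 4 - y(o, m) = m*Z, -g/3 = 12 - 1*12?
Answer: 1674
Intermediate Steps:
Z = 8 (Z = 4 + 4 = 8)
g = 0 (g = -3*(12 - 1*12) = -3*(12 - 12) = -3*0 = 0)
y(o, m) = 4 - 8*m (y(o, m) = 4 - m*8 = 4 - 8*m)
-10 + y(g, (-8 - 7)*(4 + (1*5)*2)) = -10 + (4 - 8*(-8 - 7)*(4 + (1*5)*2)) = -10 + (4 - (-120)*(4 + 5*2)) = -10 + (4 - (-120)*(4 + 10)) = -10 + (4 - (-120)*14) = -10 + (4 - 8*(-210)) = -10 + (4 + 1680) = -10 + 1684 = 1674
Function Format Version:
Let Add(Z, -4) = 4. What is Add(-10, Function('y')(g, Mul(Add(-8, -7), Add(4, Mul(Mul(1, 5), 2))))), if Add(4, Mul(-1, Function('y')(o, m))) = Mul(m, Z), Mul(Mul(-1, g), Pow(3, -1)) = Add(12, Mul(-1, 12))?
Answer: 1674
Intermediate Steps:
Z = 8 (Z = Add(4, 4) = 8)
g = 0 (g = Mul(-3, Add(12, Mul(-1, 12))) = Mul(-3, Add(12, -12)) = Mul(-3, 0) = 0)
Function('y')(o, m) = Add(4, Mul(-8, m)) (Function('y')(o, m) = Add(4, Mul(-1, Mul(m, 8))) = Add(4, Mul(-1, Mul(8, m))) = Add(4, Mul(-8, m)))
Add(-10, Function('y')(g, Mul(Add(-8, -7), Add(4, Mul(Mul(1, 5), 2))))) = Add(-10, Add(4, Mul(-8, Mul(Add(-8, -7), Add(4, Mul(Mul(1, 5), 2)))))) = Add(-10, Add(4, Mul(-8, Mul(-15, Add(4, Mul(5, 2)))))) = Add(-10, Add(4, Mul(-8, Mul(-15, Add(4, 10))))) = Add(-10, Add(4, Mul(-8, Mul(-15, 14)))) = Add(-10, Add(4, Mul(-8, -210))) = Add(-10, Add(4, 1680)) = Add(-10, 1684) = 1674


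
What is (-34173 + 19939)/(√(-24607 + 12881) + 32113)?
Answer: -457096442/1031256495 + 14234*I*√11726/1031256495 ≈ -0.44324 + 0.0014946*I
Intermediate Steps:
(-34173 + 19939)/(√(-24607 + 12881) + 32113) = -14234/(√(-11726) + 32113) = -14234/(I*√11726 + 32113) = -14234/(32113 + I*√11726)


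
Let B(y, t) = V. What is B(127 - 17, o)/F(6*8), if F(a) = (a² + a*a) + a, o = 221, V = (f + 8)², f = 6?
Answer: 49/1164 ≈ 0.042096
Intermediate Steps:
V = 196 (V = (6 + 8)² = 14² = 196)
B(y, t) = 196
F(a) = a + 2*a² (F(a) = (a² + a²) + a = 2*a² + a = a + 2*a²)
B(127 - 17, o)/F(6*8) = 196/(((6*8)*(1 + 2*(6*8)))) = 196/((48*(1 + 2*48))) = 196/((48*(1 + 96))) = 196/((48*97)) = 196/4656 = 196*(1/4656) = 49/1164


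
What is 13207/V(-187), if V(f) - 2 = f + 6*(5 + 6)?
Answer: -13207/119 ≈ -110.98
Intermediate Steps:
V(f) = 68 + f (V(f) = 2 + (f + 6*(5 + 6)) = 2 + (f + 6*11) = 2 + (f + 66) = 2 + (66 + f) = 68 + f)
13207/V(-187) = 13207/(68 - 187) = 13207/(-119) = 13207*(-1/119) = -13207/119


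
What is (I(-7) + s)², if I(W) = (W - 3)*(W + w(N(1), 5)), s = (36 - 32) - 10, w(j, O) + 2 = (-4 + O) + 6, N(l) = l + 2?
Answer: 196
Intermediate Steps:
N(l) = 2 + l
w(j, O) = O (w(j, O) = -2 + ((-4 + O) + 6) = -2 + (2 + O) = O)
s = -6 (s = 4 - 10 = -6)
I(W) = (-3 + W)*(5 + W) (I(W) = (W - 3)*(W + 5) = (-3 + W)*(5 + W))
(I(-7) + s)² = ((-15 + (-7)² + 2*(-7)) - 6)² = ((-15 + 49 - 14) - 6)² = (20 - 6)² = 14² = 196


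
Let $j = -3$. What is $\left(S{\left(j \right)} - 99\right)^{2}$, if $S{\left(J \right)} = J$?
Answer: $10404$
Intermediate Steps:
$\left(S{\left(j \right)} - 99\right)^{2} = \left(-3 - 99\right)^{2} = \left(-102\right)^{2} = 10404$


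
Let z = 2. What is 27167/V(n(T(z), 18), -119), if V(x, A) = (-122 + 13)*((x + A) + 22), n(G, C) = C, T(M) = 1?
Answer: 27167/8611 ≈ 3.1549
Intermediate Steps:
V(x, A) = -2398 - 109*A - 109*x (V(x, A) = -109*((A + x) + 22) = -109*(22 + A + x) = -2398 - 109*A - 109*x)
27167/V(n(T(z), 18), -119) = 27167/(-2398 - 109*(-119) - 109*18) = 27167/(-2398 + 12971 - 1962) = 27167/8611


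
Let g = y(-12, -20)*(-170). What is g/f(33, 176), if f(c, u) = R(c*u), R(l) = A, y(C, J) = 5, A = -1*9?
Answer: 850/9 ≈ 94.444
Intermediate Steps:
A = -9
R(l) = -9
f(c, u) = -9
g = -850 (g = 5*(-170) = -850)
g/f(33, 176) = -850/(-9) = -850*(-1/9) = 850/9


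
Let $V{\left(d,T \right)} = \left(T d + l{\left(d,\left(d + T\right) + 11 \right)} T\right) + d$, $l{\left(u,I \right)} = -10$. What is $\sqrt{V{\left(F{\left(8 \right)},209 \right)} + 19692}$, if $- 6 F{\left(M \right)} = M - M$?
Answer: $\sqrt{17602} \approx 132.67$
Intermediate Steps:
$F{\left(M \right)} = 0$ ($F{\left(M \right)} = - \frac{M - M}{6} = \left(- \frac{1}{6}\right) 0 = 0$)
$V{\left(d,T \right)} = d - 10 T + T d$ ($V{\left(d,T \right)} = \left(T d - 10 T\right) + d = \left(- 10 T + T d\right) + d = d - 10 T + T d$)
$\sqrt{V{\left(F{\left(8 \right)},209 \right)} + 19692} = \sqrt{\left(0 - 2090 + 209 \cdot 0\right) + 19692} = \sqrt{\left(0 - 2090 + 0\right) + 19692} = \sqrt{-2090 + 19692} = \sqrt{17602}$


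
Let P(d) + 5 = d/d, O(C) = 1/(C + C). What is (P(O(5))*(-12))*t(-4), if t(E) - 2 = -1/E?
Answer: 108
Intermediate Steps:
O(C) = 1/(2*C)
t(E) = 2 - 1/E
P(d) = -4 (P(d) = -5 + d/d = -5 + 1 = -4)
(P(O(5))*(-12))*t(-4) = (-4*(-12))*(2 - 1/(-4)) = 48*(2 - 1*(-¼)) = 48*(2 + ¼) = 48*(9/4) = 108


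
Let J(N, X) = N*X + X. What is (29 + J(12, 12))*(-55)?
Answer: -10175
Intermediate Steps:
J(N, X) = X + N*X
(29 + J(12, 12))*(-55) = (29 + 12*(1 + 12))*(-55) = (29 + 12*13)*(-55) = (29 + 156)*(-55) = 185*(-55) = -10175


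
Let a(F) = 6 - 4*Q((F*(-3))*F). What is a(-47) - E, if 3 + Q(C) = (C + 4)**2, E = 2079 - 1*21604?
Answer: -175436973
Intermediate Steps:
E = -19525 (E = 2079 - 21604 = -19525)
Q(C) = -3 + (4 + C)**2 (Q(C) = -3 + (C + 4)**2 = -3 + (4 + C)**2)
a(F) = 18 - 4*(4 - 3*F**2)**2 (a(F) = 6 - 4*(-3 + (4 + (F*(-3))*F)**2) = 6 - 4*(-3 + (4 + (-3*F)*F)**2) = 6 - 4*(-3 + (4 - 3*F**2)**2) = 6 + (12 - 4*(4 - 3*F**2)**2) = 18 - 4*(4 - 3*F**2)**2)
a(-47) - E = (-46 - 36*(-47)**4 + 96*(-47)**2) - 1*(-19525) = (-46 - 36*4879681 + 96*2209) + 19525 = (-46 - 175668516 + 212064) + 19525 = -175456498 + 19525 = -175436973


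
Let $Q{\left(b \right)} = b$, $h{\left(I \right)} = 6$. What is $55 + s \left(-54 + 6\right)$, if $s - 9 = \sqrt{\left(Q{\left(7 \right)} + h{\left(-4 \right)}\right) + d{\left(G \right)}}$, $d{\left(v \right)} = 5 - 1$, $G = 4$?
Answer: $-377 - 48 \sqrt{17} \approx -574.91$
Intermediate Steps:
$d{\left(v \right)} = 4$
$s = 9 + \sqrt{17}$ ($s = 9 + \sqrt{\left(7 + 6\right) + 4} = 9 + \sqrt{13 + 4} = 9 + \sqrt{17} \approx 13.123$)
$55 + s \left(-54 + 6\right) = 55 + \left(9 + \sqrt{17}\right) \left(-54 + 6\right) = 55 + \left(9 + \sqrt{17}\right) \left(-48\right) = 55 - \left(432 + 48 \sqrt{17}\right) = -377 - 48 \sqrt{17}$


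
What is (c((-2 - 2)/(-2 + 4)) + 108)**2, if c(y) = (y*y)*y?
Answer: 10000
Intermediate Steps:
c(y) = y**3 (c(y) = y**2*y = y**3)
(c((-2 - 2)/(-2 + 4)) + 108)**2 = (((-2 - 2)/(-2 + 4))**3 + 108)**2 = ((-4/2)**3 + 108)**2 = ((-4*1/2)**3 + 108)**2 = ((-2)**3 + 108)**2 = (-8 + 108)**2 = 100**2 = 10000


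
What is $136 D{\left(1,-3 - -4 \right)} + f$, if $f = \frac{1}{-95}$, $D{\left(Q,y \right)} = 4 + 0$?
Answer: $\frac{51679}{95} \approx 543.99$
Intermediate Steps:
$D{\left(Q,y \right)} = 4$
$f = - \frac{1}{95} \approx -0.010526$
$136 D{\left(1,-3 - -4 \right)} + f = 136 \cdot 4 - \frac{1}{95} = 544 - \frac{1}{95} = \frac{51679}{95}$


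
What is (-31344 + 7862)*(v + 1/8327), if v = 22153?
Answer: -4331678327424/8327 ≈ -5.2020e+8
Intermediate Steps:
(-31344 + 7862)*(v + 1/8327) = (-31344 + 7862)*(22153 + 1/8327) = -23482*(22153 + 1/8327) = -23482*184468032/8327 = -4331678327424/8327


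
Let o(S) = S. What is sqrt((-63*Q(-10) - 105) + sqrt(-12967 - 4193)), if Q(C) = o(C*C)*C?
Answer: sqrt(62895 + 2*I*sqrt(4290)) ≈ 250.79 + 0.2612*I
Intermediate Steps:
Q(C) = C**3 (Q(C) = (C*C)*C = C**2*C = C**3)
sqrt((-63*Q(-10) - 105) + sqrt(-12967 - 4193)) = sqrt((-63*(-10)**3 - 105) + sqrt(-12967 - 4193)) = sqrt((-63*(-1000) - 105) + sqrt(-17160)) = sqrt((63000 - 105) + 2*I*sqrt(4290)) = sqrt(62895 + 2*I*sqrt(4290))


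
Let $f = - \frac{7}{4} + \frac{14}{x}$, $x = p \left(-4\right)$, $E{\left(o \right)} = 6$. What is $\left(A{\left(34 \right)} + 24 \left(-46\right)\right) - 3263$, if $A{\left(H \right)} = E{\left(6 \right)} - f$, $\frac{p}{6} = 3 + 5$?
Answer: $- \frac{418481}{96} \approx -4359.2$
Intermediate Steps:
$p = 48$ ($p = 6 \left(3 + 5\right) = 6 \cdot 8 = 48$)
$x = -192$ ($x = 48 \left(-4\right) = -192$)
$f = - \frac{175}{96}$ ($f = - \frac{7}{4} + \frac{14}{-192} = \left(-7\right) \frac{1}{4} + 14 \left(- \frac{1}{192}\right) = - \frac{7}{4} - \frac{7}{96} = - \frac{175}{96} \approx -1.8229$)
$A{\left(H \right)} = \frac{751}{96}$ ($A{\left(H \right)} = 6 - - \frac{175}{96} = 6 + \frac{175}{96} = \frac{751}{96}$)
$\left(A{\left(34 \right)} + 24 \left(-46\right)\right) - 3263 = \left(\frac{751}{96} + 24 \left(-46\right)\right) - 3263 = \left(\frac{751}{96} - 1104\right) - 3263 = - \frac{105233}{96} - 3263 = - \frac{418481}{96}$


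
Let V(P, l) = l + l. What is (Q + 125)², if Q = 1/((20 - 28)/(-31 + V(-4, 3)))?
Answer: 1050625/64 ≈ 16416.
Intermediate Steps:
V(P, l) = 2*l
Q = 25/8 (Q = 1/((20 - 28)/(-31 + 2*3)) = 1/(-8/(-31 + 6)) = 1/(-8/(-25)) = 1/(-8*(-1/25)) = 1/(8/25) = 25/8 ≈ 3.1250)
(Q + 125)² = (25/8 + 125)² = (1025/8)² = 1050625/64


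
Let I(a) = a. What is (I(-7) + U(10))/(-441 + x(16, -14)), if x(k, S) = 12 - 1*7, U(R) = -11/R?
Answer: 81/4360 ≈ 0.018578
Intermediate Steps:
x(k, S) = 5 (x(k, S) = 12 - 7 = 5)
(I(-7) + U(10))/(-441 + x(16, -14)) = (-7 - 11/10)/(-441 + 5) = (-7 - 11*1/10)/(-436) = (-7 - 11/10)*(-1/436) = -81/10*(-1/436) = 81/4360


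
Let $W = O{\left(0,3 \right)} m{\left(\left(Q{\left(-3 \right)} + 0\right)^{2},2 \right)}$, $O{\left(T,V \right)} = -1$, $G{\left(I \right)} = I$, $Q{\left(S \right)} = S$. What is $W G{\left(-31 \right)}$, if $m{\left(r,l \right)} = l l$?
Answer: $124$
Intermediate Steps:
$m{\left(r,l \right)} = l^{2}$
$W = -4$ ($W = - 2^{2} = \left(-1\right) 4 = -4$)
$W G{\left(-31 \right)} = \left(-4\right) \left(-31\right) = 124$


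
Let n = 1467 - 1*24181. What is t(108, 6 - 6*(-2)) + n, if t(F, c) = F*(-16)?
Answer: -24442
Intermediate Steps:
t(F, c) = -16*F
n = -22714 (n = 1467 - 24181 = -22714)
t(108, 6 - 6*(-2)) + n = -16*108 - 22714 = -1728 - 22714 = -24442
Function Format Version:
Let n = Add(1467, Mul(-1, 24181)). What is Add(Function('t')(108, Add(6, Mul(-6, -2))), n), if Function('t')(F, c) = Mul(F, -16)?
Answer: -24442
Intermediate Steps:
Function('t')(F, c) = Mul(-16, F)
n = -22714 (n = Add(1467, -24181) = -22714)
Add(Function('t')(108, Add(6, Mul(-6, -2))), n) = Add(Mul(-16, 108), -22714) = Add(-1728, -22714) = -24442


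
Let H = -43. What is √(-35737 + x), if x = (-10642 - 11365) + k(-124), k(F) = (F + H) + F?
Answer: I*√58035 ≈ 240.9*I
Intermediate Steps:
k(F) = -43 + 2*F (k(F) = (F - 43) + F = (-43 + F) + F = -43 + 2*F)
x = -22298 (x = (-10642 - 11365) + (-43 + 2*(-124)) = -22007 + (-43 - 248) = -22007 - 291 = -22298)
√(-35737 + x) = √(-35737 - 22298) = √(-58035) = I*√58035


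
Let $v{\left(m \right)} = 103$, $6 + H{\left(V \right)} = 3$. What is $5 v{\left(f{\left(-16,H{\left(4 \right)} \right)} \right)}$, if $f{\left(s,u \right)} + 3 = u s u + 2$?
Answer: $515$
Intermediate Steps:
$H{\left(V \right)} = -3$ ($H{\left(V \right)} = -6 + 3 = -3$)
$f{\left(s,u \right)} = -1 + s u^{2}$ ($f{\left(s,u \right)} = -3 + \left(u s u + 2\right) = -3 + \left(s u u + 2\right) = -3 + \left(s u^{2} + 2\right) = -3 + \left(2 + s u^{2}\right) = -1 + s u^{2}$)
$5 v{\left(f{\left(-16,H{\left(4 \right)} \right)} \right)} = 5 \cdot 103 = 515$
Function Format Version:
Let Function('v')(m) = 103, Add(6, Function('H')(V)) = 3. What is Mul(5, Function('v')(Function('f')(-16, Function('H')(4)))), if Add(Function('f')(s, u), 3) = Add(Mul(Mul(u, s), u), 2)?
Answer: 515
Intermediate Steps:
Function('H')(V) = -3 (Function('H')(V) = Add(-6, 3) = -3)
Function('f')(s, u) = Add(-1, Mul(s, Pow(u, 2))) (Function('f')(s, u) = Add(-3, Add(Mul(Mul(u, s), u), 2)) = Add(-3, Add(Mul(Mul(s, u), u), 2)) = Add(-3, Add(Mul(s, Pow(u, 2)), 2)) = Add(-3, Add(2, Mul(s, Pow(u, 2)))) = Add(-1, Mul(s, Pow(u, 2))))
Mul(5, Function('v')(Function('f')(-16, Function('H')(4)))) = Mul(5, 103) = 515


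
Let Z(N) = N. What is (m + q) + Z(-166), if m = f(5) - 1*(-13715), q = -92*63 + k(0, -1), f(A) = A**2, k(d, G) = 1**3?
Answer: 7779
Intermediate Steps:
k(d, G) = 1
q = -5795 (q = -92*63 + 1 = -5796 + 1 = -5795)
m = 13740 (m = 5**2 - 1*(-13715) = 25 + 13715 = 13740)
(m + q) + Z(-166) = (13740 - 5795) - 166 = 7945 - 166 = 7779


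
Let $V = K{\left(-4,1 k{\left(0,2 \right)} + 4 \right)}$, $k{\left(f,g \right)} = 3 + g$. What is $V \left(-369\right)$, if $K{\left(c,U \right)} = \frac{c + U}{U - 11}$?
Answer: $\frac{1845}{2} \approx 922.5$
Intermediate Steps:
$K{\left(c,U \right)} = \frac{U + c}{-11 + U}$
$V = - \frac{5}{2}$ ($V = \frac{\left(1 \left(3 + 2\right) + 4\right) - 4}{-11 + \left(1 \left(3 + 2\right) + 4\right)} = \frac{\left(1 \cdot 5 + 4\right) - 4}{-11 + \left(1 \cdot 5 + 4\right)} = \frac{\left(5 + 4\right) - 4}{-11 + \left(5 + 4\right)} = \frac{9 - 4}{-11 + 9} = \frac{1}{-2} \cdot 5 = \left(- \frac{1}{2}\right) 5 = - \frac{5}{2} \approx -2.5$)
$V \left(-369\right) = \left(- \frac{5}{2}\right) \left(-369\right) = \frac{1845}{2}$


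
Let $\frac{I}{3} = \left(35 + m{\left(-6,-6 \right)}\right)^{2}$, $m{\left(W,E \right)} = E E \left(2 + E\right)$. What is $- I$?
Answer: $-35643$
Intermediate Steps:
$m{\left(W,E \right)} = E^{2} \left(2 + E\right)$
$I = 35643$ ($I = 3 \left(35 + \left(-6\right)^{2} \left(2 - 6\right)\right)^{2} = 3 \left(35 + 36 \left(-4\right)\right)^{2} = 3 \left(35 - 144\right)^{2} = 3 \left(-109\right)^{2} = 3 \cdot 11881 = 35643$)
$- I = \left(-1\right) 35643 = -35643$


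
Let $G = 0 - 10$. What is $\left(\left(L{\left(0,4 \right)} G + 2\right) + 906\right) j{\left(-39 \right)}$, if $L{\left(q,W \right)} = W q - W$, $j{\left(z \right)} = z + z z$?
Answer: $1404936$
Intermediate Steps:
$j{\left(z \right)} = z + z^{2}$
$G = -10$
$L{\left(q,W \right)} = - W + W q$
$\left(\left(L{\left(0,4 \right)} G + 2\right) + 906\right) j{\left(-39 \right)} = \left(\left(4 \left(-1 + 0\right) \left(-10\right) + 2\right) + 906\right) \left(- 39 \left(1 - 39\right)\right) = \left(\left(4 \left(-1\right) \left(-10\right) + 2\right) + 906\right) \left(\left(-39\right) \left(-38\right)\right) = \left(\left(\left(-4\right) \left(-10\right) + 2\right) + 906\right) 1482 = \left(\left(40 + 2\right) + 906\right) 1482 = \left(42 + 906\right) 1482 = 948 \cdot 1482 = 1404936$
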